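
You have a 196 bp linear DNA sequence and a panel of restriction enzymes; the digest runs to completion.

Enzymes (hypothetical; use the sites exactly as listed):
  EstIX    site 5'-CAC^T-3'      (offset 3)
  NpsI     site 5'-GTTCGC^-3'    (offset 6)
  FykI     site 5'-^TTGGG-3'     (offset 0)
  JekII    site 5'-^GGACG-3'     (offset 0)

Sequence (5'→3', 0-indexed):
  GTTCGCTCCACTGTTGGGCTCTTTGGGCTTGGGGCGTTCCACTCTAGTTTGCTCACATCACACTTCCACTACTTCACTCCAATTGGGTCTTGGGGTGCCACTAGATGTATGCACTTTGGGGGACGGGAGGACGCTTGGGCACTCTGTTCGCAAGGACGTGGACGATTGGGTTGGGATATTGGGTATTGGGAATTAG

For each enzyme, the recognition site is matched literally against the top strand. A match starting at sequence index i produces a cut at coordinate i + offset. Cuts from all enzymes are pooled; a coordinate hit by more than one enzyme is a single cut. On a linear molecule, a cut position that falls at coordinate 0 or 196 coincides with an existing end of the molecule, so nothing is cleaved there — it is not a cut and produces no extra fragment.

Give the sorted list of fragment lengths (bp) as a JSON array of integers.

[1,2,2,5,5,5,5,6,6,6,6,6,6,7,7,8,8,8,8,9,9,11,12,13,14,21]

Site scan:
  EstIX CACT/3: at [8, 39, 60, 66, 74, 98, 111, 139] ⇒ [11, 42, 63, 69, 77, 101, 114, 142]
  NpsI GTTCGC/6: at [0, 145] ⇒ [6, 151]
  FykI TTGGG/0: at [13, 22, 28, 82, 89, 115, 134, 165, 170, 178, 185] ⇒ [13, 22, 28, 82, 89, 115, 134, 165, 170, 178, 185]
  JekII GGACG/0: at [120, 128, 153, 159] ⇒ [120, 128, 153, 159]

All cut coordinates (distinct, sorted): [6, 11, 13, 22, 28, 42, 63, 69, 77, 82, 89, 101, 114, 115, 120, 128, 134, 142, 151, 153, 159, 165, 170, 178, 185]

Fragments:
  [0,6): 6 bp
  [6,11): 5 bp
  [11,13): 2 bp
  [13,22): 9 bp
  [22,28): 6 bp
  [28,42): 14 bp
  [42,63): 21 bp
  [63,69): 6 bp
  [69,77): 8 bp
  [77,82): 5 bp
  [82,89): 7 bp
  [89,101): 12 bp
  [101,114): 13 bp
  [114,115): 1 bp
  [115,120): 5 bp
  [120,128): 8 bp
  [128,134): 6 bp
  [134,142): 8 bp
  [142,151): 9 bp
  [151,153): 2 bp
  [153,159): 6 bp
  [159,165): 6 bp
  [165,170): 5 bp
  [170,178): 8 bp
  [178,185): 7 bp
  [185,196): 11 bp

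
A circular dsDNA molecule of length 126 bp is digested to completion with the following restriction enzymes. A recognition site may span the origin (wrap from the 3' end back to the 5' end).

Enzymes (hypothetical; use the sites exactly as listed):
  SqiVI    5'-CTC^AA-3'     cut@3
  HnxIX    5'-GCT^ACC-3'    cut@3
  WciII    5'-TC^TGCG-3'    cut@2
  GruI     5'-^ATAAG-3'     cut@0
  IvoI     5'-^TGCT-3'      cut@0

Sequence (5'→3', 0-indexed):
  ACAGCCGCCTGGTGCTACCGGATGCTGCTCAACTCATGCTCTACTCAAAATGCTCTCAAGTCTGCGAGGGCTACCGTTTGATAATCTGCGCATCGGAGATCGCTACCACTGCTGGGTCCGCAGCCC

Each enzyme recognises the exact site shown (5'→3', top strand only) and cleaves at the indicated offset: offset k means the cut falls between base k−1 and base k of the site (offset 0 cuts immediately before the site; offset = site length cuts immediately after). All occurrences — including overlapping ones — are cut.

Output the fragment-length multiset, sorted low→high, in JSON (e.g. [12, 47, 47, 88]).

Scan for sites:
  SqiVI CTCAA/3: at [27, 43, 54] ⇒ [30, 46, 57]
  HnxIX GCTACC/3: at [13, 69, 101] ⇒ [16, 72, 104]
  WciII TCTGCG/2: at [60, 84] ⇒ [62, 86]
  GruI (ATAAG, off=0): no sites
  IvoI TGCT/0: at [12, 22, 25, 36, 50, 109] ⇒ [12, 22, 25, 36, 50, 109]

All cut coordinates (distinct, sorted): [12, 16, 22, 25, 30, 36, 46, 50, 57, 62, 72, 86, 104, 109]

Fragment lengths:
  12→16: 4 bp
  16→22: 6 bp
  22→25: 3 bp
  25→30: 5 bp
  30→36: 6 bp
  36→46: 10 bp
  46→50: 4 bp
  50→57: 7 bp
  57→62: 5 bp
  62→72: 10 bp
  72→86: 14 bp
  86→104: 18 bp
  104→109: 5 bp
  109→12 (wrap): 126-109+12 = 29 bp

[3,4,4,5,5,5,6,6,7,10,10,14,18,29]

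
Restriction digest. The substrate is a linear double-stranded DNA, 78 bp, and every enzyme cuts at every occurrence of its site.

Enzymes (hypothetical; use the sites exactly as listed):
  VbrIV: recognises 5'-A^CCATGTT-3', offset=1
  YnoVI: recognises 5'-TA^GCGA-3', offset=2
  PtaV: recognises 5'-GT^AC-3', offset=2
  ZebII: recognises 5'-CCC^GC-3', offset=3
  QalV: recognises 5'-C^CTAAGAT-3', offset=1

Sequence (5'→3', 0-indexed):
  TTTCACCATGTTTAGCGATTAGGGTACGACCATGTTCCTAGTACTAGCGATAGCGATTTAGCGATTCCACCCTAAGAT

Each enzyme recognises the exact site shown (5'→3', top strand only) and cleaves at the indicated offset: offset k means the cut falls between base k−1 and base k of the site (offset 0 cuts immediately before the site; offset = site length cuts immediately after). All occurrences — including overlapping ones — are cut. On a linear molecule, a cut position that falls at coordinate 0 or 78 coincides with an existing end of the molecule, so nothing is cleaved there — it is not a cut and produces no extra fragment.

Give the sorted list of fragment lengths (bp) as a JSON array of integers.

[4,4,5,6,7,8,9,11,11,13]

Per-enzyme occurrences:
  VbrIV (ACCATGTT, off=1): starts [4, 28] → cuts [5, 29]
  YnoVI (TAGCGA, off=2): starts [12, 44, 50, 58] → cuts [14, 46, 52, 60]
  PtaV (GTAC, off=2): starts [23, 40] → cuts [25, 42]
  ZebII (CCCGC, off=3): no sites
  QalV (CCTAAGAT, off=1): starts [70] → cuts [71]

Pooled cuts: [5, 14, 25, 29, 42, 46, 52, 60, 71]

Fragments:
  [0,5): 5 bp
  [5,14): 9 bp
  [14,25): 11 bp
  [25,29): 4 bp
  [29,42): 13 bp
  [42,46): 4 bp
  [46,52): 6 bp
  [52,60): 8 bp
  [60,71): 11 bp
  [71,78): 7 bp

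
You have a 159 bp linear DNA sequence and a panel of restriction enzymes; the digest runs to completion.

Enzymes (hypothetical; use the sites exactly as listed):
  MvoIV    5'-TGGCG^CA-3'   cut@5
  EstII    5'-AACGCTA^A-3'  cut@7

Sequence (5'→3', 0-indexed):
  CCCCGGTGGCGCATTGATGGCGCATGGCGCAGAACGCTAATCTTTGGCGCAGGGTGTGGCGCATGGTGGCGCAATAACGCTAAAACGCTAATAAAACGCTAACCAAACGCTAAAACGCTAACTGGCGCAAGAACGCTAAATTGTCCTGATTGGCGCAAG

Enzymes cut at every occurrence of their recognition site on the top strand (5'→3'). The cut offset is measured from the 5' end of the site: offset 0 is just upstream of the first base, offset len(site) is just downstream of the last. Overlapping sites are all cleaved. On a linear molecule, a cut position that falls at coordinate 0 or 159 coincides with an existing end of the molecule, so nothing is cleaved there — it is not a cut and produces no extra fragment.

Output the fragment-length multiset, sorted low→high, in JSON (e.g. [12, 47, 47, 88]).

[4,7,7,8,8,10,10,10,11,11,11,11,11,11,12,17]

Scan for sites:
  MvoIV TGGCGCA/5: at [6, 17, 24, 44, 56, 66, 122, 150] ⇒ [11, 22, 29, 49, 61, 71, 127, 155]
  EstII AACGCTAA/7: at [32, 75, 83, 94, 105, 113, 131] ⇒ [39, 82, 90, 101, 112, 120, 138]

Pooled cuts: [11, 22, 29, 39, 49, 61, 71, 82, 90, 101, 112, 120, 127, 138, 155]

Fragment lengths:
  [0,11): 11 bp
  [11,22): 11 bp
  [22,29): 7 bp
  [29,39): 10 bp
  [39,49): 10 bp
  [49,61): 12 bp
  [61,71): 10 bp
  [71,82): 11 bp
  [82,90): 8 bp
  [90,101): 11 bp
  [101,112): 11 bp
  [112,120): 8 bp
  [120,127): 7 bp
  [127,138): 11 bp
  [138,155): 17 bp
  [155,159): 4 bp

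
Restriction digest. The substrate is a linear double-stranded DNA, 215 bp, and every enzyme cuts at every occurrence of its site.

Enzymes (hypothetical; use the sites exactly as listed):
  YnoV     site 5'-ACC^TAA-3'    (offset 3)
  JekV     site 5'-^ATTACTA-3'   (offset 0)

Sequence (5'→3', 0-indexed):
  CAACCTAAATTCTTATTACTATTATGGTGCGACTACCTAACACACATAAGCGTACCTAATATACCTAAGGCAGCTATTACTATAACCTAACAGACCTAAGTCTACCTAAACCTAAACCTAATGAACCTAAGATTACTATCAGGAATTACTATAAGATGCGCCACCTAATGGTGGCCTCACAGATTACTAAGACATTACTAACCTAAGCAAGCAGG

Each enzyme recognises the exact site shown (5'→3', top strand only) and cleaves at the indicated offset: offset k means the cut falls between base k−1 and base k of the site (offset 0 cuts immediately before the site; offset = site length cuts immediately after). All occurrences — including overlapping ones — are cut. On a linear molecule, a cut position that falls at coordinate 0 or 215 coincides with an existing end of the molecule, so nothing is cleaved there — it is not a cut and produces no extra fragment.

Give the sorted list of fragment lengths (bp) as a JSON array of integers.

[4,5,6,6,9,9,9,9,10,10,10,11,12,12,13,17,19,21,23]

Site scan:
  YnoV (ACCTAA, off=3): starts [2, 34, 53, 62, 84, 93, 103, 109, 115, 124, 162, 200] → cuts [5, 37, 56, 65, 87, 96, 106, 112, 118, 127, 165, 203]
  JekV (ATTACTA, off=0): starts [14, 75, 131, 144, 182, 193] → cuts [14, 75, 131, 144, 182, 193]

All cut coordinates (distinct, sorted): [5, 14, 37, 56, 65, 75, 87, 96, 106, 112, 118, 127, 131, 144, 165, 182, 193, 203]

Fragment lengths:
  [0,5): 5 bp
  [5,14): 9 bp
  [14,37): 23 bp
  [37,56): 19 bp
  [56,65): 9 bp
  [65,75): 10 bp
  [75,87): 12 bp
  [87,96): 9 bp
  [96,106): 10 bp
  [106,112): 6 bp
  [112,118): 6 bp
  [118,127): 9 bp
  [127,131): 4 bp
  [131,144): 13 bp
  [144,165): 21 bp
  [165,182): 17 bp
  [182,193): 11 bp
  [193,203): 10 bp
  [203,215): 12 bp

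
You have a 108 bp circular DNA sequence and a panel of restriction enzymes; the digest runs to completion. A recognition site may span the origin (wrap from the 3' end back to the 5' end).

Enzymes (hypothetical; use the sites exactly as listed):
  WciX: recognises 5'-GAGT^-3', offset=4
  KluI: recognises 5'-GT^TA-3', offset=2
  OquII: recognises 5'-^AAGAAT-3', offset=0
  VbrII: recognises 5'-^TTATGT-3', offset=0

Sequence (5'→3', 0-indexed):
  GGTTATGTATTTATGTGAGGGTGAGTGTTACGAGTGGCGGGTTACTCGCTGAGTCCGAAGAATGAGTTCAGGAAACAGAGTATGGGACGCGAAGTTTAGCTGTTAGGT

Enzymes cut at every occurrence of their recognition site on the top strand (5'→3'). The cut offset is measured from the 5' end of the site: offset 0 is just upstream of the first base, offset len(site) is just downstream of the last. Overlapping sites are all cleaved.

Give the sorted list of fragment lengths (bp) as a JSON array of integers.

Per-enzyme occurrences:
  WciX (GAGT, off=4): starts [22, 31, 50, 63, 77] → cuts [26, 35, 54, 67, 81]
  KluI (GTTA, off=2): starts [1, 26, 40, 101] → cuts [3, 28, 42, 103]
  OquII (AAGAAT, off=0): starts [57] → cuts [57]
  VbrII (TTATGT, off=0): starts [2, 10] → cuts [2, 10]

All cut coordinates (distinct, sorted): [2, 3, 10, 26, 28, 35, 42, 54, 57, 67, 81, 103]

Fragment lengths:
  2→3: 1 bp
  3→10: 7 bp
  10→26: 16 bp
  26→28: 2 bp
  28→35: 7 bp
  35→42: 7 bp
  42→54: 12 bp
  54→57: 3 bp
  57→67: 10 bp
  67→81: 14 bp
  81→103: 22 bp
  103→2 (wrap): 108-103+2 = 7 bp

[1,2,3,7,7,7,7,10,12,14,16,22]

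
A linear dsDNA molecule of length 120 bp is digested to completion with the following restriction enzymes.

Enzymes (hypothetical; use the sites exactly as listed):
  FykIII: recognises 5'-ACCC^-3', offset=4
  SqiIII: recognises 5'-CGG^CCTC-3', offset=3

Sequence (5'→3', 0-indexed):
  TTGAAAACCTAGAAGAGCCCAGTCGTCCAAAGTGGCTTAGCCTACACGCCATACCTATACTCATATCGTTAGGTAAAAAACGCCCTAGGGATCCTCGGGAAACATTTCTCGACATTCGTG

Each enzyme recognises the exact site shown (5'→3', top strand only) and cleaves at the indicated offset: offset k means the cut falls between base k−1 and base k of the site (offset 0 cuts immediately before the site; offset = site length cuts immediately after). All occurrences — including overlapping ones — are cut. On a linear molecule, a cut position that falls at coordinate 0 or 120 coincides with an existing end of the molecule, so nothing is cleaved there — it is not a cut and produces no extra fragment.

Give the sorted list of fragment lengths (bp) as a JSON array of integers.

[120]

Site scan:
  FykIII (ACCC, off=4): no sites
  SqiIII (CGGCCTC, off=3): no sites

Pooled cuts: ∅

Fragments:
  no cuts → one linear fragment of 120 bp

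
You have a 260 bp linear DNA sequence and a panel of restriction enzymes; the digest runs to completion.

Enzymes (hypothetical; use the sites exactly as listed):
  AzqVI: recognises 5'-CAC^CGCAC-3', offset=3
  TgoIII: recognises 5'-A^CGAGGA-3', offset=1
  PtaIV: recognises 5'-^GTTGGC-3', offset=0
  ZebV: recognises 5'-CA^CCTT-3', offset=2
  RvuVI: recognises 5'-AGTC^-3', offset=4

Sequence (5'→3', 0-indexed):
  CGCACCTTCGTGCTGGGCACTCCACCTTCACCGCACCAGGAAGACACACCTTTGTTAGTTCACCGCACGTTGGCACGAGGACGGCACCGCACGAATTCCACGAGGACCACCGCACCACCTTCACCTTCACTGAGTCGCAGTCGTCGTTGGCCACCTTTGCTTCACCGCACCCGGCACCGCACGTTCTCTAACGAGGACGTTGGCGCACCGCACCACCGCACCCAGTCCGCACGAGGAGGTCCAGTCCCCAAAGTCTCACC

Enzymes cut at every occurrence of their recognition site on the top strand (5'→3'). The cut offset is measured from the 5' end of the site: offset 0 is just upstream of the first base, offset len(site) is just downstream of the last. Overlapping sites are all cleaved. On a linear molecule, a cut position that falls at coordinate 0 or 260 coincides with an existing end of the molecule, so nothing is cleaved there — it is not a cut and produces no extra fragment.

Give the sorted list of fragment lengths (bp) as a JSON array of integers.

Per-enzyme occurrences:
  AzqVI CACCGCAC/3: at [28, 60, 84, 107, 162, 174, 205, 213] ⇒ [31, 63, 87, 110, 165, 177, 208, 216]
  TgoIII ACGAGGA/1: at [74, 99, 190, 230] ⇒ [75, 100, 191, 231]
  PtaIV GTTGGC/0: at [68, 145, 198] ⇒ [68, 145, 198]
  ZebV CACCTT/2: at [2, 22, 46, 115, 121, 151] ⇒ [4, 24, 48, 117, 123, 153]
  RvuVI AGTC/4: at [132, 138, 223, 242, 251] ⇒ [136, 142, 227, 246, 255]

All cut coordinates (distinct, sorted): [4, 24, 31, 48, 63, 68, 75, 87, 100, 110, 117, 123, 136, 142, 145, 153, 165, 177, 191, 198, 208, 216, 227, 231, 246, 255]

Fragments:
  [0,4): 4 bp
  [4,24): 20 bp
  [24,31): 7 bp
  [31,48): 17 bp
  [48,63): 15 bp
  [63,68): 5 bp
  [68,75): 7 bp
  [75,87): 12 bp
  [87,100): 13 bp
  [100,110): 10 bp
  [110,117): 7 bp
  [117,123): 6 bp
  [123,136): 13 bp
  [136,142): 6 bp
  [142,145): 3 bp
  [145,153): 8 bp
  [153,165): 12 bp
  [165,177): 12 bp
  [177,191): 14 bp
  [191,198): 7 bp
  [198,208): 10 bp
  [208,216): 8 bp
  [216,227): 11 bp
  [227,231): 4 bp
  [231,246): 15 bp
  [246,255): 9 bp
  [255,260): 5 bp

[3,4,4,5,5,6,6,7,7,7,7,8,8,9,10,10,11,12,12,12,13,13,14,15,15,17,20]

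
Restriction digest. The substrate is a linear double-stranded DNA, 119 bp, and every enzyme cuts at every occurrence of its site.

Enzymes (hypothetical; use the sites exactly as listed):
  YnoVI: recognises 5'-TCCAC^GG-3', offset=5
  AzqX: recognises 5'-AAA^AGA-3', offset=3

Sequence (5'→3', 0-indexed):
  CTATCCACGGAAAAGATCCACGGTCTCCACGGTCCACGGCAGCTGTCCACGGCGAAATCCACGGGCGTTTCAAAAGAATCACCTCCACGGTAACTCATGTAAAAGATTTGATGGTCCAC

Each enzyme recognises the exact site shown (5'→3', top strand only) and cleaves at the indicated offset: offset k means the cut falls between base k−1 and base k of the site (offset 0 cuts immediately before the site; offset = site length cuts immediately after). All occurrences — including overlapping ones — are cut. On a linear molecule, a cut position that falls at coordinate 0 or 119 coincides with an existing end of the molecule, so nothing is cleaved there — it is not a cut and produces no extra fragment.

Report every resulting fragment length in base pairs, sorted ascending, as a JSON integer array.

[5,7,8,8,9,12,12,13,14,15,16]

Site scan:
  YnoVI TCCACGG/5: at [3, 16, 25, 32, 45, 57, 83] ⇒ [8, 21, 30, 37, 50, 62, 88]
  AzqX AAAAGA/3: at [10, 71, 100] ⇒ [13, 74, 103]

All cut coordinates (distinct, sorted): [8, 13, 21, 30, 37, 50, 62, 74, 88, 103]

Fragment lengths:
  [0,8): 8 bp
  [8,13): 5 bp
  [13,21): 8 bp
  [21,30): 9 bp
  [30,37): 7 bp
  [37,50): 13 bp
  [50,62): 12 bp
  [62,74): 12 bp
  [74,88): 14 bp
  [88,103): 15 bp
  [103,119): 16 bp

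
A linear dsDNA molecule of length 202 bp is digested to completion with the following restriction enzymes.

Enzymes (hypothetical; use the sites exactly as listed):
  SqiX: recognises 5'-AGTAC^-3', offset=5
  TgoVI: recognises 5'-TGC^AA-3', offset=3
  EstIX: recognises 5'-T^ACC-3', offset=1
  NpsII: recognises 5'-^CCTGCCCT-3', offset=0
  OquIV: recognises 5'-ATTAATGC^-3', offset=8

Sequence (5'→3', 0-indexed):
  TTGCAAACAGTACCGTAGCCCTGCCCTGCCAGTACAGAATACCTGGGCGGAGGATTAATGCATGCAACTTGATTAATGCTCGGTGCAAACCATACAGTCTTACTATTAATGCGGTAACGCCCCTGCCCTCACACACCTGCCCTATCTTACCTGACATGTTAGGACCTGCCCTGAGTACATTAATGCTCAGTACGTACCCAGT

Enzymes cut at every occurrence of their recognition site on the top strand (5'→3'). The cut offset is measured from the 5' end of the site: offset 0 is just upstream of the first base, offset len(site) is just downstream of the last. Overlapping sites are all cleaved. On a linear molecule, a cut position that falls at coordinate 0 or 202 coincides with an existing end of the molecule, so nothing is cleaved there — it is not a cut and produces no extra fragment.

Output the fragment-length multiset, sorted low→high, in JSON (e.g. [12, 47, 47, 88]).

Per-enzyme occurrences:
  SqiX (AGTAC, off=5): starts [8, 30, 173, 188] → cuts [13, 35, 178, 193]
  TgoVI (TGCAA, off=3): starts [1, 62, 83] → cuts [4, 65, 86]
  EstIX (TACC, off=1): starts [10, 39, 147, 194] → cuts [11, 40, 148, 195]
  NpsII (CCTGCCCT, off=0): starts [19, 121, 135, 164] → cuts [19, 121, 135, 164]
  OquIV (ATTAATGC, off=8): starts [53, 71, 104, 178] → cuts [61, 79, 112, 186]

Pooled cuts: [4, 11, 13, 19, 35, 40, 61, 65, 79, 86, 112, 121, 135, 148, 164, 178, 186, 193, 195]

Fragment lengths:
  [0,4): 4 bp
  [4,11): 7 bp
  [11,13): 2 bp
  [13,19): 6 bp
  [19,35): 16 bp
  [35,40): 5 bp
  [40,61): 21 bp
  [61,65): 4 bp
  [65,79): 14 bp
  [79,86): 7 bp
  [86,112): 26 bp
  [112,121): 9 bp
  [121,135): 14 bp
  [135,148): 13 bp
  [148,164): 16 bp
  [164,178): 14 bp
  [178,186): 8 bp
  [186,193): 7 bp
  [193,195): 2 bp
  [195,202): 7 bp

[2,2,4,4,5,6,7,7,7,7,8,9,13,14,14,14,16,16,21,26]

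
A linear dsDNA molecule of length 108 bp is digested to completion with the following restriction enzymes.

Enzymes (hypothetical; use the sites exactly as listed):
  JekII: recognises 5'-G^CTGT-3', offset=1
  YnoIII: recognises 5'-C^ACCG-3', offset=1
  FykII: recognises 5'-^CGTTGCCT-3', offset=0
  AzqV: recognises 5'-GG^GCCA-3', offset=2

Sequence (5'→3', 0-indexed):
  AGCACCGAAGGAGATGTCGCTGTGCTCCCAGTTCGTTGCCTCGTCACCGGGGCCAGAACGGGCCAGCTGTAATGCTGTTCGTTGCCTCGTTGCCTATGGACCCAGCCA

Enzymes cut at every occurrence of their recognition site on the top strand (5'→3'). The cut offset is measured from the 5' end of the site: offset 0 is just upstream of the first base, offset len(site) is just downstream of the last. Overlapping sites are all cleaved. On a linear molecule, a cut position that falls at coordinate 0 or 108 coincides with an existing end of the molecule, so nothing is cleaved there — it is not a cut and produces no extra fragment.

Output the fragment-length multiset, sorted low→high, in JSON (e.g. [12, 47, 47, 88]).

[3,5,5,6,8,8,10,12,14,16,21]

Site scan:
  JekII GCTGT/1: at [18, 65, 73] ⇒ [19, 66, 74]
  YnoIII CACCG/1: at [2, 44] ⇒ [3, 45]
  FykII CGTTGCCT/0: at [33, 79, 87] ⇒ [33, 79, 87]
  AzqV GGGCCA/2: at [49, 59] ⇒ [51, 61]

Pooled cuts: [3, 19, 33, 45, 51, 61, 66, 74, 79, 87]

Fragment lengths:
  [0,3): 3 bp
  [3,19): 16 bp
  [19,33): 14 bp
  [33,45): 12 bp
  [45,51): 6 bp
  [51,61): 10 bp
  [61,66): 5 bp
  [66,74): 8 bp
  [74,79): 5 bp
  [79,87): 8 bp
  [87,108): 21 bp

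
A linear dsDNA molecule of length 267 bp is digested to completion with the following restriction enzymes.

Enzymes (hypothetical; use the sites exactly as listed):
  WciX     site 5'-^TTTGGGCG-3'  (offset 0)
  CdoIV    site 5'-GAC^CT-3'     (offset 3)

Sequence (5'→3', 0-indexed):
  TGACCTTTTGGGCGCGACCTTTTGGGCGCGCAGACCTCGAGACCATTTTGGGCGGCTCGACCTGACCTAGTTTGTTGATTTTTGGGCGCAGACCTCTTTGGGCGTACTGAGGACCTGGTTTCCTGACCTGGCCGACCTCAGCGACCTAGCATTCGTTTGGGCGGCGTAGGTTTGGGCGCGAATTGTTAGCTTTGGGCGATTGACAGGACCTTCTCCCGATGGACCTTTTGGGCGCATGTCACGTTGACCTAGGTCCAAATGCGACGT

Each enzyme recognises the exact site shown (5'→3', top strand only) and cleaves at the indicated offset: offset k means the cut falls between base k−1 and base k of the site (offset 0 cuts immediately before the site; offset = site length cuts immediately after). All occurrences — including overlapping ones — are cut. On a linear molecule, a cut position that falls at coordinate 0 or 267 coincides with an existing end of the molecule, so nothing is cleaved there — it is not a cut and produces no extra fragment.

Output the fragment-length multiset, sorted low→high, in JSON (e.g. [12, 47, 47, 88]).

Per-enzyme occurrences:
  WciX (TTTGGGCG, off=0): starts [6, 20, 46, 80, 96, 155, 170, 190, 226] → cuts [6, 20, 46, 80, 96, 155, 170, 190, 226]
  CdoIV (GACCT, off=3): starts [1, 15, 32, 58, 63, 90, 111, 124, 133, 142, 206, 221, 245] → cuts [4, 18, 35, 61, 66, 93, 114, 127, 136, 145, 209, 224, 248]

Pooled cuts: [4, 6, 18, 20, 35, 46, 61, 66, 80, 93, 96, 114, 127, 136, 145, 155, 170, 190, 209, 224, 226, 248]

Fragment lengths:
  [0,4): 4 bp
  [4,6): 2 bp
  [6,18): 12 bp
  [18,20): 2 bp
  [20,35): 15 bp
  [35,46): 11 bp
  [46,61): 15 bp
  [61,66): 5 bp
  [66,80): 14 bp
  [80,93): 13 bp
  [93,96): 3 bp
  [96,114): 18 bp
  [114,127): 13 bp
  [127,136): 9 bp
  [136,145): 9 bp
  [145,155): 10 bp
  [155,170): 15 bp
  [170,190): 20 bp
  [190,209): 19 bp
  [209,224): 15 bp
  [224,226): 2 bp
  [226,248): 22 bp
  [248,267): 19 bp

[2,2,2,3,4,5,9,9,10,11,12,13,13,14,15,15,15,15,18,19,19,20,22]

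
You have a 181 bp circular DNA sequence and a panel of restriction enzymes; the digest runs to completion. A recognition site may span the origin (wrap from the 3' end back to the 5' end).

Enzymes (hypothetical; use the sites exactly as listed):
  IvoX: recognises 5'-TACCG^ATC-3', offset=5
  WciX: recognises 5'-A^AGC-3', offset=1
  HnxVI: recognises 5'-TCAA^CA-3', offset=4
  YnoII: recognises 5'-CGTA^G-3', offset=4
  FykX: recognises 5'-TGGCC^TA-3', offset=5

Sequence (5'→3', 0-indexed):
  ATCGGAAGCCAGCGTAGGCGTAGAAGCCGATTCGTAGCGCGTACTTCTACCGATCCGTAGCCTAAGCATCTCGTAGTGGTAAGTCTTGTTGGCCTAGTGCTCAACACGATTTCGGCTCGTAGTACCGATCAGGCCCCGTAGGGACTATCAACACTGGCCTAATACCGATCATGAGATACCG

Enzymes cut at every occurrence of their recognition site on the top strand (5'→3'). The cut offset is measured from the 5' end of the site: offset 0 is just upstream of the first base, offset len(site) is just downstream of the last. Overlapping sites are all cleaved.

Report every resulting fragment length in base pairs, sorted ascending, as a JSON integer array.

[2,5,6,6,6,7,8,8,10,10,11,11,12,13,14,16,17,19]

Scan for sites:
  IvoX (TACCGATC, off=5): starts [47, 122, 162, 176] → cuts [0, 52, 127, 167]
  WciX (AAGC, off=1): starts [5, 23, 63] → cuts [6, 24, 64]
  HnxVI (TCAACA, off=4): starts [100, 147] → cuts [104, 151]
  YnoII (CGTAG, off=4): starts [12, 18, 32, 55, 71, 117, 136] → cuts [16, 22, 36, 59, 75, 121, 140]
  FykX (TGGCCTA, off=5): starts [89, 154] → cuts [94, 159]

Pooled cuts: [0, 6, 16, 22, 24, 36, 52, 59, 64, 75, 94, 104, 121, 127, 140, 151, 159, 167]

Fragments:
  0→6: 6 bp
  6→16: 10 bp
  16→22: 6 bp
  22→24: 2 bp
  24→36: 12 bp
  36→52: 16 bp
  52→59: 7 bp
  59→64: 5 bp
  64→75: 11 bp
  75→94: 19 bp
  94→104: 10 bp
  104→121: 17 bp
  121→127: 6 bp
  127→140: 13 bp
  140→151: 11 bp
  151→159: 8 bp
  159→167: 8 bp
  167→0 (wrap): 181-167+0 = 14 bp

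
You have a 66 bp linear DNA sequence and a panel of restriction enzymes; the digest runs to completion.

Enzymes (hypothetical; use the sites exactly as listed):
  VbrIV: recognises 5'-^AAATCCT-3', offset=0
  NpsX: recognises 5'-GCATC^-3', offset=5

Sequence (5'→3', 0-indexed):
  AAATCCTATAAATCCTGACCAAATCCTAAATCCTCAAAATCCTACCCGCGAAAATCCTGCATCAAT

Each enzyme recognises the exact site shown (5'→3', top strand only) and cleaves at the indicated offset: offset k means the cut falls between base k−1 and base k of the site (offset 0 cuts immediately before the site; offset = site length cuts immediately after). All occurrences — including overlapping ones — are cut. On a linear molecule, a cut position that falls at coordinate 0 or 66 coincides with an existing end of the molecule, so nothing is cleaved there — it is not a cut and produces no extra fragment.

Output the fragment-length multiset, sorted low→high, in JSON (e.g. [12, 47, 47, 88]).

Site scan:
  VbrIV AAATCCT/0: at [0, 9, 20, 27, 36, 51] ⇒ [9, 20, 27, 36, 51] (position 0 is a terminus of the linear molecule — no cut)
  NpsX GCATC/5: at [58] ⇒ [63]

Pooled cuts: [9, 20, 27, 36, 51, 63]

Fragment lengths:
  [0,9): 9 bp
  [9,20): 11 bp
  [20,27): 7 bp
  [27,36): 9 bp
  [36,51): 15 bp
  [51,63): 12 bp
  [63,66): 3 bp

[3,7,9,9,11,12,15]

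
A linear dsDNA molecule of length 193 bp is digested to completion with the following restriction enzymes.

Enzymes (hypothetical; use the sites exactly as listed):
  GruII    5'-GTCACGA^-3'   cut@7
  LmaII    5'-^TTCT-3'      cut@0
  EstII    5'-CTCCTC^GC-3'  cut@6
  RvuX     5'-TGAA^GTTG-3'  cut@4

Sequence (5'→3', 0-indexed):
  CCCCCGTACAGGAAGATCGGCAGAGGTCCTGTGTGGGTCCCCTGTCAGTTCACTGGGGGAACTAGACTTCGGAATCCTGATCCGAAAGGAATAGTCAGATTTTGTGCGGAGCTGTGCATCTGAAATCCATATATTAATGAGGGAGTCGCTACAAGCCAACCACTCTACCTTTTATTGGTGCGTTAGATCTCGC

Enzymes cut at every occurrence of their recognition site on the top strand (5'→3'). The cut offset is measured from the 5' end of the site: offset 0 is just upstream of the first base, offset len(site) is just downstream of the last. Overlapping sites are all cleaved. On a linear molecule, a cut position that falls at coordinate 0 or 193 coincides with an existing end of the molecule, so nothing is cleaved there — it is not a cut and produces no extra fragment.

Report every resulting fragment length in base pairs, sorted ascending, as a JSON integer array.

Scan for sites:
  GruII (GTCACGA, off=7): no sites
  LmaII (TTCT, off=0): no sites
  EstII (CTCCTCGC, off=6): no sites
  RvuX (TGAAGTTG, off=4): no sites

All cut coordinates (distinct, sorted): ∅

Fragment lengths:
  no cuts → one linear fragment of 193 bp

[193]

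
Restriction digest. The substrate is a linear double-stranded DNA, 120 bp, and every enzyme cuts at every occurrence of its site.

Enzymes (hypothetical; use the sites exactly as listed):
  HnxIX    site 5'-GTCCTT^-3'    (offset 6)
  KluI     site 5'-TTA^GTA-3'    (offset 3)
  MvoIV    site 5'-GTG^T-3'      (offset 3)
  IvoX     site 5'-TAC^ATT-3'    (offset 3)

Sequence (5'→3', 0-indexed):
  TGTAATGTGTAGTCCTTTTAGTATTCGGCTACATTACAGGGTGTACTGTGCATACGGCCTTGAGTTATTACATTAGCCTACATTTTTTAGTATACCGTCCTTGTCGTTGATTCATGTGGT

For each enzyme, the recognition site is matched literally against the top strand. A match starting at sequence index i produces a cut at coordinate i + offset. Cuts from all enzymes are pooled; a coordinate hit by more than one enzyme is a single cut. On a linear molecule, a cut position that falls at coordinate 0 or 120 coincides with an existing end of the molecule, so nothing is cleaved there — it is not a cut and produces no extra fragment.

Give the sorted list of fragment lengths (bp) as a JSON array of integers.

[3,8,8,9,10,11,12,13,18,28]

Scan for sites:
  HnxIX GTCCTT/6: at [11, 96] ⇒ [17, 102]
  KluI TTAGTA/3: at [17, 86] ⇒ [20, 89]
  MvoIV GTGT/3: at [6, 40] ⇒ [9, 43]
  IvoX TACATT/3: at [29, 68, 78] ⇒ [32, 71, 81]

Pooled cuts: [9, 17, 20, 32, 43, 71, 81, 89, 102]

Fragments:
  [0,9): 9 bp
  [9,17): 8 bp
  [17,20): 3 bp
  [20,32): 12 bp
  [32,43): 11 bp
  [43,71): 28 bp
  [71,81): 10 bp
  [81,89): 8 bp
  [89,102): 13 bp
  [102,120): 18 bp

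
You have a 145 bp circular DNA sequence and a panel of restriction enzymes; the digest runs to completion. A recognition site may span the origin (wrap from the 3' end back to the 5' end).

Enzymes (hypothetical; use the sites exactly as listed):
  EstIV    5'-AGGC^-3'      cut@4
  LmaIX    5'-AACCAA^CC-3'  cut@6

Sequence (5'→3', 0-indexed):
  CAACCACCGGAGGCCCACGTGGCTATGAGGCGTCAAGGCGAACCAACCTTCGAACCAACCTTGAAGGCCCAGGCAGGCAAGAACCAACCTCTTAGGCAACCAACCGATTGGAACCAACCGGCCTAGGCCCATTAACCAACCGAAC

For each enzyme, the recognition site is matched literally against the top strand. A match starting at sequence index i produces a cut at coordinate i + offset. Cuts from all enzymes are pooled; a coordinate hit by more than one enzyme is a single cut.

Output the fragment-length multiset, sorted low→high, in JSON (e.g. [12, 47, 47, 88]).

[4,6,6,7,8,9,9,10,10,11,11,11,12,14,17]

Per-enzyme occurrences:
  EstIV (AGGC, off=4): starts [10, 27, 35, 64, 70, 74, 93, 124] → cuts [14, 31, 39, 68, 74, 78, 97, 128]
  LmaIX (AACCAACC, off=6): starts [40, 52, 81, 97, 111, 133, 142] → cuts [3, 46, 58, 87, 103, 117, 139]

Pooled cuts: [3, 14, 31, 39, 46, 58, 68, 74, 78, 87, 97, 103, 117, 128, 139]

Fragments:
  3→14: 11 bp
  14→31: 17 bp
  31→39: 8 bp
  39→46: 7 bp
  46→58: 12 bp
  58→68: 10 bp
  68→74: 6 bp
  74→78: 4 bp
  78→87: 9 bp
  87→97: 10 bp
  97→103: 6 bp
  103→117: 14 bp
  117→128: 11 bp
  128→139: 11 bp
  139→3 (wrap): 145-139+3 = 9 bp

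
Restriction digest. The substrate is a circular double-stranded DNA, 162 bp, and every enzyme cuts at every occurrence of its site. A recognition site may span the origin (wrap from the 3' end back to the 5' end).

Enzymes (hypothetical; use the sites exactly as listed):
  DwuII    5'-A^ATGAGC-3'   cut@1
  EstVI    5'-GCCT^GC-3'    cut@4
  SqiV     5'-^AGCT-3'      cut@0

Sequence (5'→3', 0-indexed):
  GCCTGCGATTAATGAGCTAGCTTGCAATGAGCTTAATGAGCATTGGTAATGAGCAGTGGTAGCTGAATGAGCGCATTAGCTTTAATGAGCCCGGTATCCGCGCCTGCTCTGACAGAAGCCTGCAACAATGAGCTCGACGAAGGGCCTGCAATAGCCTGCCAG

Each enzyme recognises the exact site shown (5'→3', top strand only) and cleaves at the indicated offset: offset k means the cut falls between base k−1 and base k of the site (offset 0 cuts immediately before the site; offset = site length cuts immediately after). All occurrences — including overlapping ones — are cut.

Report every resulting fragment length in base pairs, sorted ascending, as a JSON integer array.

Per-enzyme occurrences:
  DwuII AATGAGC/1: at [10, 25, 34, 47, 65, 83, 126] ⇒ [11, 26, 35, 48, 66, 84, 127]
  EstVI GCCTGC/4: at [0, 101, 117, 143, 153] ⇒ [4, 105, 121, 147, 157]
  SqiV AGCT/0: at [14, 18, 29, 60, 77, 130] ⇒ [14, 18, 29, 60, 77, 130]

Pooled cuts: [4, 11, 14, 18, 26, 29, 35, 48, 60, 66, 77, 84, 105, 121, 127, 130, 147, 157]

Fragments:
  4→11: 7 bp
  11→14: 3 bp
  14→18: 4 bp
  18→26: 8 bp
  26→29: 3 bp
  29→35: 6 bp
  35→48: 13 bp
  48→60: 12 bp
  60→66: 6 bp
  66→77: 11 bp
  77→84: 7 bp
  84→105: 21 bp
  105→121: 16 bp
  121→127: 6 bp
  127→130: 3 bp
  130→147: 17 bp
  147→157: 10 bp
  157→4 (wrap): 162-157+4 = 9 bp

[3,3,3,4,6,6,6,7,7,8,9,10,11,12,13,16,17,21]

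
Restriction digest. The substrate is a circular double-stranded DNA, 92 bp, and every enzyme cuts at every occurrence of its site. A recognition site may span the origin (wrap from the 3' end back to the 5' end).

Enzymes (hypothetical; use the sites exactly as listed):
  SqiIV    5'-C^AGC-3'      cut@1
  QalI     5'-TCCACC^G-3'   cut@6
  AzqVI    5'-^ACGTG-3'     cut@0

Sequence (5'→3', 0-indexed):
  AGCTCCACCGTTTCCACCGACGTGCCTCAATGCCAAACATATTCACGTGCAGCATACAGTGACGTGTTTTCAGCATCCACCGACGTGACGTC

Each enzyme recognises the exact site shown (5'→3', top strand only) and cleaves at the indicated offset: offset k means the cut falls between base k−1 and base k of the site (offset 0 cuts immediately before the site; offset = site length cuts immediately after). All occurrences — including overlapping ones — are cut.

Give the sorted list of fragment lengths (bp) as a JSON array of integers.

[1,1,6,9,9,10,10,10,11,25]

Per-enzyme occurrences:
  SqiIV (CAGC, off=1): starts [49, 70, 91] → cuts [0, 50, 71]
  QalI (TCCACCG, off=6): starts [3, 12, 75] → cuts [9, 18, 81]
  AzqVI (ACGTG, off=0): starts [19, 44, 61, 82] → cuts [19, 44, 61, 82]

Pooled cuts: [0, 9, 18, 19, 44, 50, 61, 71, 81, 82]

Fragment lengths:
  0→9: 9 bp
  9→18: 9 bp
  18→19: 1 bp
  19→44: 25 bp
  44→50: 6 bp
  50→61: 11 bp
  61→71: 10 bp
  71→81: 10 bp
  81→82: 1 bp
  82→0 (wrap): 92-82+0 = 10 bp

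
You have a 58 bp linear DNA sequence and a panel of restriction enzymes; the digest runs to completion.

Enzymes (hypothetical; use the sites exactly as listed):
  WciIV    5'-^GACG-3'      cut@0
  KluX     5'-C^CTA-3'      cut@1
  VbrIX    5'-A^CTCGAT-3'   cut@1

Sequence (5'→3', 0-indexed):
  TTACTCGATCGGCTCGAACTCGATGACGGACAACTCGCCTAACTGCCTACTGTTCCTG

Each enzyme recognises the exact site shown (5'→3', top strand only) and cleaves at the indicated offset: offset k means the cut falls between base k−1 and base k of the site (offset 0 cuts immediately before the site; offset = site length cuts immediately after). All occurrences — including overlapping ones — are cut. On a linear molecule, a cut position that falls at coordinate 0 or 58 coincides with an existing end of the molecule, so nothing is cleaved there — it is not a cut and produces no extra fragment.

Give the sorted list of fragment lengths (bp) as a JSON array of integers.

Site scan:
  WciIV (GACG, off=0): starts [24] → cuts [24]
  KluX (CCTA, off=1): starts [37, 45] → cuts [38, 46]
  VbrIX (ACTCGAT, off=1): starts [2, 17] → cuts [3, 18]

All cut coordinates (distinct, sorted): [3, 18, 24, 38, 46]

Fragment lengths:
  [0,3): 3 bp
  [3,18): 15 bp
  [18,24): 6 bp
  [24,38): 14 bp
  [38,46): 8 bp
  [46,58): 12 bp

[3,6,8,12,14,15]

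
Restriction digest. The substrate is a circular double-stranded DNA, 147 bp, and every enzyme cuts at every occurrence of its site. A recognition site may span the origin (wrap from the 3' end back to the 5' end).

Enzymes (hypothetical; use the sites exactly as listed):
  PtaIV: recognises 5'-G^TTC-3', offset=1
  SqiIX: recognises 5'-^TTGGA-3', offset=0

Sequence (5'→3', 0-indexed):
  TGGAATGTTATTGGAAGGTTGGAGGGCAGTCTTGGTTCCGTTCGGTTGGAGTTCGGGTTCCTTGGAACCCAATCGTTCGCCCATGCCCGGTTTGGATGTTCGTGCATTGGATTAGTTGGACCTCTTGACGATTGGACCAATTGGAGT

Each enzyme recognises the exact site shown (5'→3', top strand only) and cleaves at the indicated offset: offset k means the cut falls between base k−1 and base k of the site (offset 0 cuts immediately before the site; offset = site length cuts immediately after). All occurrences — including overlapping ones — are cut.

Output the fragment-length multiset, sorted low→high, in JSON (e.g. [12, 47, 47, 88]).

[4,5,5,6,6,6,7,8,8,9,9,11,14,16,16,17]

Scan for sites:
  PtaIV (GTTC, off=1): starts [34, 39, 50, 56, 74, 97] → cuts [35, 40, 51, 57, 75, 98]
  SqiIX (TTGGA, off=0): starts [10, 18, 45, 61, 91, 106, 115, 131, 140, 146] → cuts [10, 18, 45, 61, 91, 106, 115, 131, 140, 146]

Pooled cuts: [10, 18, 35, 40, 45, 51, 57, 61, 75, 91, 98, 106, 115, 131, 140, 146]

Fragments:
  10→18: 8 bp
  18→35: 17 bp
  35→40: 5 bp
  40→45: 5 bp
  45→51: 6 bp
  51→57: 6 bp
  57→61: 4 bp
  61→75: 14 bp
  75→91: 16 bp
  91→98: 7 bp
  98→106: 8 bp
  106→115: 9 bp
  115→131: 16 bp
  131→140: 9 bp
  140→146: 6 bp
  146→10 (wrap): 147-146+10 = 11 bp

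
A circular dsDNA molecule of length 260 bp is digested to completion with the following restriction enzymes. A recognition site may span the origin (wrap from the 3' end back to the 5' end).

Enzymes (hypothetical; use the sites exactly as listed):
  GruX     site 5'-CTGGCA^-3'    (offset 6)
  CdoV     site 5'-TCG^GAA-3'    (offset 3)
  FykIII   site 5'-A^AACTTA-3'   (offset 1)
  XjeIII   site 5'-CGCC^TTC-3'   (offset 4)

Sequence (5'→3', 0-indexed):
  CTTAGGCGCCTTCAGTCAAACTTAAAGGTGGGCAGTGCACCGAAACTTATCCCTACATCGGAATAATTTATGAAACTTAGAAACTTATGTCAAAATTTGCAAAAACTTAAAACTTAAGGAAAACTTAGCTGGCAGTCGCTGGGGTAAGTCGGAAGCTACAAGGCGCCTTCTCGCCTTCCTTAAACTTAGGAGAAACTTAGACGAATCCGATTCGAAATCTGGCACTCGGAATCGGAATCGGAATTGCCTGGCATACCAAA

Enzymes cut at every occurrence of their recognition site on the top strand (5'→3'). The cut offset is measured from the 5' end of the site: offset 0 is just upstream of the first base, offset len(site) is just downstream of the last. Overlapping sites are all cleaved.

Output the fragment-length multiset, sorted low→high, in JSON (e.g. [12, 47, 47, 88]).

Scan for sites:
  GruX CTGGCA/6: at [128, 218, 247] ⇒ [134, 224, 253]
  CdoV TCGGAA/3: at [57, 148, 225, 231, 237] ⇒ [60, 151, 228, 234, 240]
  FykIII AAACTTA/1: at [17, 42, 72, 80, 102, 109, 120, 181, 192, 257] ⇒ [18, 43, 73, 81, 103, 110, 121, 182, 193, 258]
  XjeIII CGCCTTC/4: at [6, 163, 171] ⇒ [10, 167, 175]

All cut coordinates (distinct, sorted): [10, 18, 43, 60, 73, 81, 103, 110, 121, 134, 151, 167, 175, 182, 193, 224, 228, 234, 240, 253, 258]

Fragments:
  10→18: 8 bp
  18→43: 25 bp
  43→60: 17 bp
  60→73: 13 bp
  73→81: 8 bp
  81→103: 22 bp
  103→110: 7 bp
  110→121: 11 bp
  121→134: 13 bp
  134→151: 17 bp
  151→167: 16 bp
  167→175: 8 bp
  175→182: 7 bp
  182→193: 11 bp
  193→224: 31 bp
  224→228: 4 bp
  228→234: 6 bp
  234→240: 6 bp
  240→253: 13 bp
  253→258: 5 bp
  258→10 (wrap): 260-258+10 = 12 bp

[4,5,6,6,7,7,8,8,8,11,11,12,13,13,13,16,17,17,22,25,31]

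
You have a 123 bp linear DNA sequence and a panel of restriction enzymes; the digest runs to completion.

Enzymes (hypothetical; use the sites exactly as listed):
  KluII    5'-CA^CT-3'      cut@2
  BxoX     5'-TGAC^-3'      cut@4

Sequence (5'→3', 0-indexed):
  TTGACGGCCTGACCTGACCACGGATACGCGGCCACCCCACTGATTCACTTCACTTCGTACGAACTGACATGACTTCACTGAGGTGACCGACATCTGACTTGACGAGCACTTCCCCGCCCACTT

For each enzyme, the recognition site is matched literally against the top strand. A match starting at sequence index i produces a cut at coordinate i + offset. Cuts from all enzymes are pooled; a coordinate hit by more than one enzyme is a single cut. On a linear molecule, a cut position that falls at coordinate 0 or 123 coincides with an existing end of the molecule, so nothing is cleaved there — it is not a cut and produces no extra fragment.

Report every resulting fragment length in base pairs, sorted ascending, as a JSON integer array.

Scan for sites:
  KluII (CACT, off=2): starts [37, 45, 50, 75, 106, 118] → cuts [39, 47, 52, 77, 108, 120]
  BxoX (TGAC, off=4): starts [1, 9, 14, 64, 69, 83, 94, 99] → cuts [5, 13, 18, 68, 73, 87, 98, 103]

All cut coordinates (distinct, sorted): [5, 13, 18, 39, 47, 52, 68, 73, 77, 87, 98, 103, 108, 120]

Fragment lengths:
  [0,5): 5 bp
  [5,13): 8 bp
  [13,18): 5 bp
  [18,39): 21 bp
  [39,47): 8 bp
  [47,52): 5 bp
  [52,68): 16 bp
  [68,73): 5 bp
  [73,77): 4 bp
  [77,87): 10 bp
  [87,98): 11 bp
  [98,103): 5 bp
  [103,108): 5 bp
  [108,120): 12 bp
  [120,123): 3 bp

[3,4,5,5,5,5,5,5,8,8,10,11,12,16,21]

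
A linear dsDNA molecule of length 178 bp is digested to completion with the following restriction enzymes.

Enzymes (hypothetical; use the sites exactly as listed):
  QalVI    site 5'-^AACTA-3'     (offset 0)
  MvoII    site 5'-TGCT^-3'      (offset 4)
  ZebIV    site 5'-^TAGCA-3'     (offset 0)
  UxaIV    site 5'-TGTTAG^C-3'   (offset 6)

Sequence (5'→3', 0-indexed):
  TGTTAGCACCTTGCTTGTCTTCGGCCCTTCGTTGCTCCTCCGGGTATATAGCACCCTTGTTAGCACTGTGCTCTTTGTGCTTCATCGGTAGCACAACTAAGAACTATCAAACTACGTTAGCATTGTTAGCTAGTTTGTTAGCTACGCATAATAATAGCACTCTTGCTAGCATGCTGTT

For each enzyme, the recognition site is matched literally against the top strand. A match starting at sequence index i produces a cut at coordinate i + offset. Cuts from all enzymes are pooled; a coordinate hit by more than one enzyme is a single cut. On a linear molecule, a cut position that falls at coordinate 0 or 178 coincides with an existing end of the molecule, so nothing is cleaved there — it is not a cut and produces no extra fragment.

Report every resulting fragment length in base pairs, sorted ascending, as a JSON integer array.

Scan for sites:
  QalVI (AACTA, off=0): starts [94, 101, 109] → cuts [94, 101, 109]
  MvoII (TGCT, off=4): starts [11, 32, 68, 77, 163, 171] → cuts [15, 36, 72, 81, 167, 175]
  ZebIV (TAGCA, off=0): starts [3, 48, 60, 88, 117, 154, 166] → cuts [3, 48, 60, 88, 117, 154, 166]
  UxaIV (TGTTAGC, off=6): starts [0, 57, 123, 135] → cuts [6, 63, 129, 141]

Pooled cuts: [3, 6, 15, 36, 48, 60, 63, 72, 81, 88, 94, 101, 109, 117, 129, 141, 154, 166, 167, 175]

Fragment lengths:
  [0,3): 3 bp
  [3,6): 3 bp
  [6,15): 9 bp
  [15,36): 21 bp
  [36,48): 12 bp
  [48,60): 12 bp
  [60,63): 3 bp
  [63,72): 9 bp
  [72,81): 9 bp
  [81,88): 7 bp
  [88,94): 6 bp
  [94,101): 7 bp
  [101,109): 8 bp
  [109,117): 8 bp
  [117,129): 12 bp
  [129,141): 12 bp
  [141,154): 13 bp
  [154,166): 12 bp
  [166,167): 1 bp
  [167,175): 8 bp
  [175,178): 3 bp

[1,3,3,3,3,6,7,7,8,8,8,9,9,9,12,12,12,12,12,13,21]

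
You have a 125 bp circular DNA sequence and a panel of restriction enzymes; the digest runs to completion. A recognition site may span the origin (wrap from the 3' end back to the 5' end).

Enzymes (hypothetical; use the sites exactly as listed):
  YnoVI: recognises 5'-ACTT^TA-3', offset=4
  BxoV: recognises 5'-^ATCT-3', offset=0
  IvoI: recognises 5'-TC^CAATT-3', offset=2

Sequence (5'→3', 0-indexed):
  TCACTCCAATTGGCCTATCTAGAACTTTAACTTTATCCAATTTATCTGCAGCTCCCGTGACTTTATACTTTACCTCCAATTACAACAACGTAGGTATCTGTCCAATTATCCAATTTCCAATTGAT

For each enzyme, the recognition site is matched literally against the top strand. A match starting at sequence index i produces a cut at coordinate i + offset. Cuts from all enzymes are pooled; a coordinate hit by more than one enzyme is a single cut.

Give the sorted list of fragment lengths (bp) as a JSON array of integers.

Per-enzyme occurrences:
  YnoVI (ACTTTA, off=4): starts [23, 29, 59, 66] → cuts [27, 33, 63, 70]
  BxoV (ATCT, off=0): starts [16, 43, 95] → cuts [16, 43, 95]
  IvoI (TCCAATT, off=2): starts [4, 35, 74, 100, 108, 115] → cuts [6, 37, 76, 102, 110, 117]

Pooled cuts: [6, 16, 27, 33, 37, 43, 63, 70, 76, 95, 102, 110, 117]

Fragment lengths:
  6→16: 10 bp
  16→27: 11 bp
  27→33: 6 bp
  33→37: 4 bp
  37→43: 6 bp
  43→63: 20 bp
  63→70: 7 bp
  70→76: 6 bp
  76→95: 19 bp
  95→102: 7 bp
  102→110: 8 bp
  110→117: 7 bp
  117→6 (wrap): 125-117+6 = 14 bp

[4,6,6,6,7,7,7,8,10,11,14,19,20]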